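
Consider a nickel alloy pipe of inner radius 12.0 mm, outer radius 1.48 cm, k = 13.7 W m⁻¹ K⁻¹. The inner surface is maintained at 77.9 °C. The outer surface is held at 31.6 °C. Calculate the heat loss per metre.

Q' = 19000 W/m

Q' = 2πk·ΔT/ln(r₂/r₁) = 2π × 13.7 × 46.3 / ln(0.0148/0.0120) = 19000 W/m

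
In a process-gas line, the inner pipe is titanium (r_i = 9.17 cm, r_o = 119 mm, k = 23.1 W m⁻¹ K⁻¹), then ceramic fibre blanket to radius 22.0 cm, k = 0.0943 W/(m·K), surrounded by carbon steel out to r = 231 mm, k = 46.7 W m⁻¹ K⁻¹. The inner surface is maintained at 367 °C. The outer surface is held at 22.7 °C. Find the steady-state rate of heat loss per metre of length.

Treat each layer as a resistance in series:
  R'_titanium = ln(0.119/0.0917)/(2πk) = 0.2606/(2π·23.1) = 0.001795 m·K/W
  R'_ceramic fibre blanket = ln(0.220/0.119)/(2πk) = 0.6145/(2π·0.0943) = 1.037 m·K/W
  R'_carbon steel = ln(0.231/0.220)/(2πk) = 0.04879/(2π·46.7) = 1.663×10^-4 m·K/W
ΣR = 0.001795 + 1.037 + 1.663×10^-4 = 1.039 m·K/W
Q' = ΔT/ΣR = (367 °C − 22.7 °C)/1.039 = 331 W/m

Q' = 331 W/m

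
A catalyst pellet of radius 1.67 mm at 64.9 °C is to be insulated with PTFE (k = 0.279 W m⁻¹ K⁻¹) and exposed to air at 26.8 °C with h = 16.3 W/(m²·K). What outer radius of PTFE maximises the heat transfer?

r_cr = 3.42 cm

For a sphere, r_cr = 2k_ins/h = 2·0.279/16.3 = 0.0342 m = 3.42 cm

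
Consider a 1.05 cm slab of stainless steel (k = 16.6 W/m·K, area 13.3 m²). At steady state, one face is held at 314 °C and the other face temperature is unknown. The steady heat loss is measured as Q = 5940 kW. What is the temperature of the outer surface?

T_out = 31.5 °C

Series resistances:
  R_stainless steel = L/(kA) = 0.0105/(16.6·13.3) = 4.756×10^-5 K/W
ΣR = 4.756×10^-5 K/W
ΔT = Q·ΣR = 5.94×10^6 × 4.756×10^-5 = 282.5 K
Heat flows outward, so T_out = T_in − ΔT = 314 − 282.5 = 31.5 °C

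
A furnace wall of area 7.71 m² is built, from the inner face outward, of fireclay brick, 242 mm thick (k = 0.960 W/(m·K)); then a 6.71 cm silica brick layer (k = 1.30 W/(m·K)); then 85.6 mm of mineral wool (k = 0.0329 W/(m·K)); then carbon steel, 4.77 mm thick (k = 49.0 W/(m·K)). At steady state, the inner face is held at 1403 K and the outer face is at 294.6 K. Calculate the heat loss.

Q = 2.94 kW

Resistance network (inner→outer):
  R_fireclay brick = L/(kA) = 0.242/(0.960·7.71) = 0.03270 K/W
  R_silica brick = L/(kA) = 0.0671/(1.30·7.71) = 0.006695 K/W
  R_mineral wool = L/(kA) = 0.0856/(0.0329·7.71) = 0.3375 K/W
  R_carbon steel = L/(kA) = 0.00477/(49.0·7.71) = 1.263×10^-5 K/W
ΣR = 0.03270 + 0.006695 + 0.3375 + 1.263×10^-5 = 0.3769 K/W
Q = ΔT/ΣR = (1403 K − 294.6 K)/0.3769 = 2940 W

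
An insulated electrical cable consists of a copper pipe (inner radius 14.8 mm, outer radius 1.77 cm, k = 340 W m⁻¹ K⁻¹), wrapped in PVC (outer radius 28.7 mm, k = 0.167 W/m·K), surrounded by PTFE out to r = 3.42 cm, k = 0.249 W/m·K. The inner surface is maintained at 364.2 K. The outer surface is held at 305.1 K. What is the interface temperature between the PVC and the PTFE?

T = 316.7 K

Series thermal resistances, inner to outer:
  R'_copper = ln(0.0177/0.0148)/(2πk) = 0.1789/(2π·340) = 8.376×10^-5 m·K/W
  R'_PVC = ln(0.0287/0.0177)/(2πk) = 0.4833/(2π·0.167) = 0.4606 m·K/W
  R'_PTFE = ln(0.0342/0.0287)/(2πk) = 0.1753/(2π·0.249) = 0.1121 m·K/W
ΣR = 8.376×10^-5 + 0.4606 + 0.1121 = 0.5728 m·K/W
Q' = ΔT/ΣR = (364.2 K − 305.1 K)/0.5728 = 103.2 W/m
From the inner boundary to the PVC/PTFE interface, ΣR_partial = 0.4607 m·K/W.
T_interface = T_in − Q'·ΣR_partial = 364.2 K − (103.2)(0.4607) = 316.7 K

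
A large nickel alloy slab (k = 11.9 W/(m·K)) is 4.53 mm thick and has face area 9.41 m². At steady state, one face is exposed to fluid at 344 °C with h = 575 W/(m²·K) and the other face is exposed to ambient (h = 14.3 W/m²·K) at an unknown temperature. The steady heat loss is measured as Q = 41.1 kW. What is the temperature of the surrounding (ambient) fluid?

T_out = 29.3 °C

Sum the resistances:
  R_conv,in = 1/(hA) = 1/(575·9.41) = 1.848×10^-4 K/W
  R_nickel alloy = L/(kA) = 0.00453/(11.9·9.41) = 4.045×10^-5 K/W
  R_conv,out = 1/(hA) = 1/(14.3·9.41) = 0.007431 K/W
ΣR = 0.007657 K/W
ΔT = Q·ΣR = 41100 × 0.007657 = 314.7 K
Heat flows outward, so T_out = T_in − ΔT = 344 − 314.7 = 29.3 °C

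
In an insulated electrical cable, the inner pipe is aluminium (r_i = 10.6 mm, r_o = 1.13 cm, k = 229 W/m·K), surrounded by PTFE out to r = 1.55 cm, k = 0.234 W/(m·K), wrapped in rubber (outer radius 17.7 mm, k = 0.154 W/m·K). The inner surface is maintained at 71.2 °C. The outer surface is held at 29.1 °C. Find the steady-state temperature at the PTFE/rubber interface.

T = 45.5 °C

Resistance network (inner→outer):
  R'_aluminium = ln(0.0113/0.0106)/(2πk) = 0.06395/(2π·229) = 4.444×10^-5 m·K/W
  R'_PTFE = ln(0.0155/0.0113)/(2πk) = 0.3160/(2π·0.234) = 0.2150 m·K/W
  R'_rubber = ln(0.0177/0.0155)/(2πk) = 0.1327/(2π·0.154) = 0.1372 m·K/W
ΣR = 4.444×10^-5 + 0.2150 + 0.1372 = 0.3522 m·K/W
Q' = ΔT/ΣR = (71.2 °C − 29.1 °C)/0.3522 = 119.5 W/m
From the inner boundary to the PTFE/rubber interface, ΣR_partial = 0.2150 m·K/W.
T_interface = T_in − Q'·ΣR_partial = 71.2 °C − (119.5)(0.2150) = 45.5 °C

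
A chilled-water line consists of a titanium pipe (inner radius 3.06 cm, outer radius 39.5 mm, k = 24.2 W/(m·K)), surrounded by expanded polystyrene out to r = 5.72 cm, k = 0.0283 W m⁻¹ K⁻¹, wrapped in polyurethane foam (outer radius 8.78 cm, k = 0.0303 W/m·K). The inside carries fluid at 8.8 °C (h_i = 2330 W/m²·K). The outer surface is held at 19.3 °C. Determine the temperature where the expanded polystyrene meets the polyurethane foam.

Resistance network (inner→outer):
  R'_conv,in = 1/(2πr h) = 1/(2π·0.0306·2330) = 0.002232 m·K/W
  R'_titanium = ln(0.0395/0.0306)/(2πk) = 0.2553/(2π·24.2) = 0.001679 m·K/W
  R'_expanded polystyrene = ln(0.0572/0.0395)/(2πk) = 0.3703/(2π·0.0283) = 2.082 m·K/W
  R'_polyurethane foam = ln(0.0878/0.0572)/(2πk) = 0.4285/(2π·0.0303) = 2.251 m·K/W
ΣR = 0.002232 + 0.001679 + 2.082 + 2.251 = 4.337 m·K/W
Q' = ΔT/ΣR = (8.8 °C − 19.3 °C)/4.337 = -2.421 W/m
From the inner boundary to the expanded polystyrene/polyurethane foam interface, ΣR_partial = 2.086 m·K/W.
T_interface = T_in − Q'·ΣR_partial = 8.8 °C − (-2.421)(2.086) = 13.9 °C

T = 13.9 °C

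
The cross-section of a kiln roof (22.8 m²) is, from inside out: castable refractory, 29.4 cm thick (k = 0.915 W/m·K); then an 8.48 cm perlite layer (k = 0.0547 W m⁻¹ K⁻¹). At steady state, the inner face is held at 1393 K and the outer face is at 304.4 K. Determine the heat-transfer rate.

Series thermal resistances, inner to outer:
  R_castable refractory = L/(kA) = 0.294/(0.915·22.8) = 0.01409 K/W
  R_perlite = L/(kA) = 0.0848/(0.0547·22.8) = 0.06799 K/W
ΣR = 0.01409 + 0.06799 = 0.08208 K/W
Q = ΔT/ΣR = (1393 K − 304.4 K)/0.08208 = 13300 W

Q = 13.3 kW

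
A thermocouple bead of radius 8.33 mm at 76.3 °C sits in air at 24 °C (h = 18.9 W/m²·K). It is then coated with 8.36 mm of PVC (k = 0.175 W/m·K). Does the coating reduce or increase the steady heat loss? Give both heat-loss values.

increases: 0.862 → 1.23 W

Critical radius for a sphere: r_cr = 2k/h = 0.0185 m = 1.85 cm.
Outer radius after coating: r₂ = 0.00833 + 0.00836 = 0.01669 m.
Since r₁ < r_cr and r₂ ≤ r_cr, the coating moves toward the maximum at r_cr — heat loss rises.
Bare: R = 1/(4πr₁²h) = 60.68 K/W; Q = 52.3/60.68 = 0.862 W.
Coated: R = R_cond + R_conv = 42.46 K/W; Q = 52.3/42.46 = 1.23 W.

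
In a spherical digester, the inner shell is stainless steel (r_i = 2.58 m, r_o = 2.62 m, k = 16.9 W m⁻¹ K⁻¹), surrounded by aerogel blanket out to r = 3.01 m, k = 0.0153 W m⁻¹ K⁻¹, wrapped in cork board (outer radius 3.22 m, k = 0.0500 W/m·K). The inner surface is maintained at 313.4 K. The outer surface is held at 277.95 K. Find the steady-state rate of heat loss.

Q = 122 W

Resistance network (inner→outer):
  R_stainless steel = (1/2.58 − 1/2.62)/(4πk) = 0.005918/(4π·16.9) = 2.786×10^-5 K/W
  R_aerogel blanket = (1/2.62 − 1/3.01)/(4πk) = 0.04945/(4π·0.0153) = 0.2572 K/W
  R_cork board = (1/3.01 − 1/3.22)/(4πk) = 0.02167/(4π·0.0500) = 0.03448 K/W
ΣR = 2.786×10^-5 + 0.2572 + 0.03448 = 0.2917 K/W
Q = ΔT/ΣR = (313.4 K − 277.95 K)/0.2917 = 122 W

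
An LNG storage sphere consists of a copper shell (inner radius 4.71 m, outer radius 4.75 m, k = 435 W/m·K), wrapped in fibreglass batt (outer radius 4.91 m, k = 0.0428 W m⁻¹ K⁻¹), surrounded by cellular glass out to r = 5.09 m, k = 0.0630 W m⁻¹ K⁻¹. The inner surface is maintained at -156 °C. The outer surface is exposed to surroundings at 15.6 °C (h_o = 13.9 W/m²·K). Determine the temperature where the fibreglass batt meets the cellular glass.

Series thermal resistances, inner to outer:
  R_copper = (1/4.71 − 1/4.75)/(4πk) = 0.001788/(4π·435) = 3.271×10^-7 K/W
  R_fibreglass batt = (1/4.75 − 1/4.91)/(4πk) = 0.006860/(4π·0.0428) = 0.01276 K/W
  R_cellular glass = (1/4.91 − 1/5.09)/(4πk) = 0.007202/(4π·0.0630) = 0.009098 K/W
  R_conv,out = 1/(4πr²h) = 1/(4π·5.09²·13.9) = 2.210×10^-4 K/W
ΣR = 3.271×10^-7 + 0.01276 + 0.009098 + 2.210×10^-4 = 0.02208 K/W
Q = ΔT/ΣR = (-156 °C − 15.6 °C)/0.02208 = -7772 W
From the inner boundary to the fibreglass batt/cellular glass interface, ΣR_partial = 0.01276 K/W.
T_interface = T_in − Q·ΣR_partial = -156 °C − (-7772)(0.01276) = -56.8 °C

T = -56.8 °C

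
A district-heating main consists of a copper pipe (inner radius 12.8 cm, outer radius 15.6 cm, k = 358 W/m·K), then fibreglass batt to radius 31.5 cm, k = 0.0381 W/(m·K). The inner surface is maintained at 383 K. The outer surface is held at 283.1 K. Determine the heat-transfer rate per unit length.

Treat each layer as a resistance in series:
  R'_copper = ln(0.156/0.128)/(2πk) = 0.1978/(2π·358) = 8.795×10^-5 m·K/W
  R'_fibreglass batt = ln(0.315/0.156)/(2πk) = 0.7027/(2π·0.0381) = 2.935 m·K/W
ΣR = 8.795×10^-5 + 2.935 = 2.935 m·K/W
Q' = ΔT/ΣR = (383 K − 283.1 K)/2.935 = 34.0 W/m

Q' = 34.0 W/m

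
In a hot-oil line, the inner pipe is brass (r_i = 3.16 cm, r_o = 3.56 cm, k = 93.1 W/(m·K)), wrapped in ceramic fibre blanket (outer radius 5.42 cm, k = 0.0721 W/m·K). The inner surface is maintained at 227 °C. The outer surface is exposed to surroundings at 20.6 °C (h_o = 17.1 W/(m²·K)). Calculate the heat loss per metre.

Treat each layer as a resistance in series:
  R'_brass = ln(0.0356/0.0316)/(2πk) = 0.1192/(2π·93.1) = 2.038×10^-4 m·K/W
  R'_ceramic fibre blanket = ln(0.0542/0.0356)/(2πk) = 0.4203/(2π·0.0721) = 0.9279 m·K/W
  R'_conv,out = 1/(2πr h) = 1/(2π·0.0542·17.1) = 0.1717 m·K/W
ΣR = 2.038×10^-4 + 0.9279 + 0.1717 = 1.100 m·K/W
Q' = ΔT/ΣR = (227 °C − 20.6 °C)/1.100 = 188 W/m

Q' = 188 W/m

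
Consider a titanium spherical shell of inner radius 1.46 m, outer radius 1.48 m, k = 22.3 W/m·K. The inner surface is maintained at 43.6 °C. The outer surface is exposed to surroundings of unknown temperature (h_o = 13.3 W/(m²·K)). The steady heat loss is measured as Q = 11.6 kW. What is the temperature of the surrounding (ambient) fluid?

T_out = 11.5 °C

Sum the resistances:
  R_titanium = (1/1.46 − 1/1.48)/(4πk) = 0.009256/(4π·22.3) = 3.303×10^-5 K/W
  R_conv,out = 1/(4πr²h) = 1/(4π·1.48²·13.3) = 0.002732 K/W
ΣR = 0.002765 K/W
ΔT = Q·ΣR = 11600 × 0.002765 = 32.07 K
Heat flows outward, so T_out = T_in − ΔT = 43.6 − 32.07 = 11.5 °C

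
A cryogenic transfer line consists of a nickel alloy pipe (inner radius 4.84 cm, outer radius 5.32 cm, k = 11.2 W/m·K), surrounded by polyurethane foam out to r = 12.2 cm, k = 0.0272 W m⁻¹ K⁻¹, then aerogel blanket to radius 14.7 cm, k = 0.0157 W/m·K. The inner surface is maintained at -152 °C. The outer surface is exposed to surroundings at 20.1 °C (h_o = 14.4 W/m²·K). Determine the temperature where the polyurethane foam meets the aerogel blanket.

Treat each layer as a resistance in series:
  R'_nickel alloy = ln(0.0532/0.0484)/(2πk) = 0.09456/(2π·11.2) = 0.001344 m·K/W
  R'_polyurethane foam = ln(0.122/0.0532)/(2πk) = 0.8300/(2π·0.0272) = 4.856 m·K/W
  R'_aerogel blanket = ln(0.147/0.122)/(2πk) = 0.1864/(2π·0.0157) = 1.890 m·K/W
  R'_conv,out = 1/(2πr h) = 1/(2π·0.147·14.4) = 0.07519 m·K/W
ΣR = 0.001344 + 4.856 + 1.890 + 0.07519 = 6.823 m·K/W
Q' = ΔT/ΣR = (-152 °C − 20.1 °C)/6.823 = -25.22 W/m
From the inner boundary to the polyurethane foam/aerogel blanket interface, ΣR_partial = 4.857 m·K/W.
T_interface = T_in − Q'·ΣR_partial = -152 °C − (-25.22)(4.857) = -29.5 °C

T = -29.5 °C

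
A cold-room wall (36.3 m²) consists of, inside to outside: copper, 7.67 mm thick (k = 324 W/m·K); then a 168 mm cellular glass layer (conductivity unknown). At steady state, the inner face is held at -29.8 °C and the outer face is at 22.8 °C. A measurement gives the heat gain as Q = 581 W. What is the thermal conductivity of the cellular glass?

k = 0.0511 W/m·K

ΣR = ΔT/Q = |-29.8 − 22.8|/581 = 0.09053 K/W
Known resistances:
  R_copper = L/(kA) = 0.00767/(324·36.3) = 6.521×10^-7 K/W
R_cellular glass = ΣR − ΣR_known = 0.09053 − 6.521×10^-7 = 0.09053 K/W
L/(kA) = 0.09053 ⇒ k = 0.168/(0.09053·36.3) = 0.0511 W/m·K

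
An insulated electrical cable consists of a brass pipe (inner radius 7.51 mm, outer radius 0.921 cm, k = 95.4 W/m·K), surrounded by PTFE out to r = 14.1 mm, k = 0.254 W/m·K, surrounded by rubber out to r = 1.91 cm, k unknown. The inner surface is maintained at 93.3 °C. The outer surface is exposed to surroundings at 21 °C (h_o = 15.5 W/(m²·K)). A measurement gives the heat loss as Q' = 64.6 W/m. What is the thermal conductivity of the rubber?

ΣR = ΔT/Q' = |93.3 − 21|/64.6 = 1.119 m·K/W
Known resistances:
  R'_brass = ln(0.00921/0.00751)/(2πk) = 0.2041/(2π·95.4) = 3.404×10^-4 m·K/W
  R'_PTFE = ln(0.0141/0.00921)/(2πk) = 0.4259/(2π·0.254) = 0.2669 m·K/W
  R'_conv,out = 1/(2πr h) = 1/(2π·0.0191·15.5) = 0.5376 m·K/W
R_rubber = ΣR − ΣR_known = 1.119 − 0.8048 = 0.3142 m·K/W
ln(r₂/r₁)/(2πk) = 0.3142 ⇒ k = 0.3035/(2π·0.3142) = 0.154 W/m·K

k = 0.154 W/m·K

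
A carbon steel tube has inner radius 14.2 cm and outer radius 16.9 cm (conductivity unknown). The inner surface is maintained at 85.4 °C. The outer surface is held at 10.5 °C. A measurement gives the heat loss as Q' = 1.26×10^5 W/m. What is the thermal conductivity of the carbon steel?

k = 46.6 W/m·K

ΣR = ΔT/Q' = |85.4 − 10.5|/1.26×10^5 = 5.944×10^-4 m·K/W
ln(r₂/r₁)/(2πk) = 5.944×10^-4 ⇒ k = 0.1741/(2π·5.944×10^-4) = 46.6 W/m·K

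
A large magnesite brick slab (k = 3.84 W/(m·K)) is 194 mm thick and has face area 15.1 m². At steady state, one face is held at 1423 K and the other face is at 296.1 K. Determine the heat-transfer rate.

Q = 337 kW

Q = kA·ΔT/L = 3.84 × 15.1 × |1423 K − 296.1 K| / 0.194 = 3.37×10^5 W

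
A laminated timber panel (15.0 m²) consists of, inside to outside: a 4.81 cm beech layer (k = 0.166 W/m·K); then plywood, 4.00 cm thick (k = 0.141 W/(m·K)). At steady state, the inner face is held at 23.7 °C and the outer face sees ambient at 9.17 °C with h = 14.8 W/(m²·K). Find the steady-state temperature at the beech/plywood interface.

T = 17.1 °C

Series thermal resistances, inner to outer:
  R_beech = L/(kA) = 0.0481/(0.166·15.0) = 0.01932 K/W
  R_plywood = L/(kA) = 0.0400/(0.141·15.0) = 0.01891 K/W
  R_conv,out = 1/(hA) = 1/(14.8·15.0) = 0.004505 K/W
ΣR = 0.01932 + 0.01891 + 0.004505 = 0.04274 K/W
Q = ΔT/ΣR = (23.7 °C − 9.17 °C)/0.04274 = 340.0 W
From the inner boundary to the beech/plywood interface, ΣR_partial = 0.01932 K/W.
T_interface = T_in − Q·ΣR_partial = 23.7 °C − (340.0)(0.01932) = 17.1 °C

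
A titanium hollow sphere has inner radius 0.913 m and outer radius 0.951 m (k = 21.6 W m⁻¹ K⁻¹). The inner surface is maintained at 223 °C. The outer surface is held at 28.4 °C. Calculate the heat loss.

Q = 4πk·ΔT/(1/r₁ − 1/r₂) = 4π × 21.6 × 194.6 / (1/0.913 − 1/0.951) = 1.21×10^6 W

Q = 1210 kW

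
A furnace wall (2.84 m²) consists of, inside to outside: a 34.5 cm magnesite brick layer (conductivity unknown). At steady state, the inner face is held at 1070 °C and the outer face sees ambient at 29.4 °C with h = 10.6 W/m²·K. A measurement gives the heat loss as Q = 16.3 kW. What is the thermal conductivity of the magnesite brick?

k = 3.97 W/m·K

ΣR = ΔT/Q = |1070 − 29.4|/16300 = 0.06384 K/W
Known resistances:
  R_conv,out = 1/(hA) = 1/(10.6·2.84) = 0.03322 K/W
R_magnesite brick = ΣR − ΣR_known = 0.06384 − 0.03322 = 0.03062 K/W
L/(kA) = 0.03062 ⇒ k = 0.345/(0.03062·2.84) = 3.97 W/m·K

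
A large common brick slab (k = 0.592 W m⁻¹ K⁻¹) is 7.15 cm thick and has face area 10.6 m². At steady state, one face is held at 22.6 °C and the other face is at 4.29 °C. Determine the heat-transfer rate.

Q = 1610 W

Q = kA·ΔT/L = 0.592 × 10.6 × |22.6 °C − 4.29 °C| / 0.0715 = 1610 W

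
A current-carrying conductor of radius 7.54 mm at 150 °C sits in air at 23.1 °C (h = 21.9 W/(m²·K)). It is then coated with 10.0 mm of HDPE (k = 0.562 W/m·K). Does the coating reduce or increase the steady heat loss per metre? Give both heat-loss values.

Critical radius for a cylinder: r_cr = k/h = 0.0257 m = 2.57 cm.
Outer radius after coating: r₂ = 0.00754 + 0.0100 = 0.01754 m.
Since r₁ < r_cr and r₂ ≤ r_cr, the coating moves toward the maximum at r_cr — heat loss rises.
Bare: R = 1/(2πr₁h) = 0.9638 m·K/W; Q = 126.9/0.9638 = 132 W/m.
Coated: R = R_cond + R_conv = 0.6534 m·K/W; Q = 126.9/0.6534 = 194 W/m.

increases: 132 → 194 W/m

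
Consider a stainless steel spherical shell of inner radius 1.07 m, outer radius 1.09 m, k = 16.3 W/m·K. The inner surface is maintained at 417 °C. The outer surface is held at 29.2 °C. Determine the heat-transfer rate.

Q = 4πk·ΔT/(1/r₁ − 1/r₂) = 4π × 16.3 × 387.8 / (1/1.07 − 1/1.09) = 4.63×10^6 W

Q = 4.63×10^6 W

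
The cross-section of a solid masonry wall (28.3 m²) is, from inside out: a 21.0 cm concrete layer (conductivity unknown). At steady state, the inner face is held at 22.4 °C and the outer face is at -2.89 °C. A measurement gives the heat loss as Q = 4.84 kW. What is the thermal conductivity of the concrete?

k = 1.42 W/m·K

ΣR = ΔT/Q = |22.4 − -2.89|/4840 = 0.005225 K/W
L/(kA) = 0.005225 ⇒ k = 0.210/(0.005225·28.3) = 1.42 W/m·K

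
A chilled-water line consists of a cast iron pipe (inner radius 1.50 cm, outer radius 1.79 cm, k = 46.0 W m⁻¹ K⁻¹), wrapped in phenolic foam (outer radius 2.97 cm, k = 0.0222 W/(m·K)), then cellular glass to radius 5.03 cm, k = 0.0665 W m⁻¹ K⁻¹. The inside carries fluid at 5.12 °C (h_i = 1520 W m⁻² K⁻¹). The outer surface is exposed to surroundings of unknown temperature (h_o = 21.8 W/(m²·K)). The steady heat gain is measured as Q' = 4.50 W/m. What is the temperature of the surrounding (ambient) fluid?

T_out = 27.8 °C

Series resistances:
  R'_conv,in = 1/(2πr h) = 1/(2π·0.0150·1520) = 0.006980 m·K/W
  R'_cast iron = ln(0.0179/0.0150)/(2πk) = 0.1768/(2π·46.0) = 6.115×10^-4 m·K/W
  R'_phenolic foam = ln(0.0297/0.0179)/(2πk) = 0.5063/(2π·0.0222) = 3.630 m·K/W
  R'_cellular glass = ln(0.0503/0.0297)/(2πk) = 0.5269/(2π·0.0665) = 1.261 m·K/W
  R'_conv,out = 1/(2πr h) = 1/(2π·0.0503·21.8) = 0.1451 m·K/W
ΣR = 5.044 m·K/W
ΔT = Q'·ΣR = 4.50 × 5.044 = 22.70 K
Heat flows inward, so T_out = T_in + ΔT = 5.12 + 22.70 = 27.8 °C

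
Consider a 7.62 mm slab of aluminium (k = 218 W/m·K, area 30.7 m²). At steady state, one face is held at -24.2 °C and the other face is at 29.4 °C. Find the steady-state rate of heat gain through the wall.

Q = 47100 kW

Q = kA·ΔT/L = 218 × 30.7 × |-24.2 °C − 29.4 °C| / 0.00762 = 4.71×10^7 W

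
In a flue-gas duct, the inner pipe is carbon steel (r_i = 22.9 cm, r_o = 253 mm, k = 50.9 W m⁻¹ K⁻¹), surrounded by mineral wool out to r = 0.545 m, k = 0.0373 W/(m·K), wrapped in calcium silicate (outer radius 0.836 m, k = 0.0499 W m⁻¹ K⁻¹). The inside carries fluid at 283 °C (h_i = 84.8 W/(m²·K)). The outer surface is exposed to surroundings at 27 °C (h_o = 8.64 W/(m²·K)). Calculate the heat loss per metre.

Q' = 54.8 W/m

Resistance network (inner→outer):
  R'_conv,in = 1/(2πr h) = 1/(2π·0.229·84.8) = 0.008196 m·K/W
  R'_carbon steel = ln(0.253/0.229)/(2πk) = 0.09967/(2π·50.9) = 3.116×10^-4 m·K/W
  R'_mineral wool = ln(0.545/0.253)/(2πk) = 0.7674/(2π·0.0373) = 3.274 m·K/W
  R'_calcium silicate = ln(0.836/0.545)/(2πk) = 0.4278/(2π·0.0499) = 1.365 m·K/W
  R'_conv,out = 1/(2πr h) = 1/(2π·0.836·8.64) = 0.02203 m·K/W
ΣR = 0.008196 + 3.116×10^-4 + 3.274 + 1.365 + 0.02203 = 4.670 m·K/W
Q' = ΔT/ΣR = (283 °C − 27 °C)/4.670 = 54.8 W/m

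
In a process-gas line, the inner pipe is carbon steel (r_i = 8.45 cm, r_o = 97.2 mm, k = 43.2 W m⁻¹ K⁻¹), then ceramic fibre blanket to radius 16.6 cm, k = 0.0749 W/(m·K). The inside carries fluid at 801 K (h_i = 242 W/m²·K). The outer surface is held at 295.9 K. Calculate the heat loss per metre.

Q' = 441 W/m

Treat each layer as a resistance in series:
  R'_conv,in = 1/(2πr h) = 1/(2π·0.0845·242) = 0.007783 m·K/W
  R'_carbon steel = ln(0.0972/0.0845)/(2πk) = 0.1400/(2π·43.2) = 5.159×10^-4 m·K/W
  R'_ceramic fibre blanket = ln(0.166/0.0972)/(2πk) = 0.5352/(2π·0.0749) = 1.137 m·K/W
ΣR = 0.007783 + 5.159×10^-4 + 1.137 = 1.145 m·K/W
Q' = ΔT/ΣR = (801 K − 295.9 K)/1.145 = 441 W/m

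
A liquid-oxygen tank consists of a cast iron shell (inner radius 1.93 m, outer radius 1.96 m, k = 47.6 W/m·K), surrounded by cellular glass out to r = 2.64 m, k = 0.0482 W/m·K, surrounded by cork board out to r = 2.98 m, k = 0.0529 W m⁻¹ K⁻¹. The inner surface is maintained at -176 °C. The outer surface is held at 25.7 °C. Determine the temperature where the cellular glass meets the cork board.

T = -20.8 °C

Resistance network (inner→outer):
  R_cast iron = (1/1.93 − 1/1.96)/(4πk) = 0.007931/(4π·47.6) = 1.326×10^-5 K/W
  R_cellular glass = (1/1.96 − 1/2.64)/(4πk) = 0.1314/(4π·0.0482) = 0.2170 K/W
  R_cork board = (1/2.64 − 1/2.98)/(4πk) = 0.04322/(4π·0.0529) = 0.06501 K/W
ΣR = 1.326×10^-5 + 0.2170 + 0.06501 = 0.2820 K/W
Q = ΔT/ΣR = (-176 °C − 25.7 °C)/0.2820 = -715.2 W
From the inner boundary to the cellular glass/cork board interface, ΣR_partial = 0.2170 K/W.
T_interface = T_in − Q·ΣR_partial = -176 °C − (-715.2)(0.2170) = -20.8 °C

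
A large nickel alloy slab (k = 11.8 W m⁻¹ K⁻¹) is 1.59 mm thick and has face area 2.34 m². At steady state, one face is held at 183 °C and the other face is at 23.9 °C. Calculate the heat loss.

Q = 2.76×10^6 W

Q = kA·ΔT/L = 11.8 × 2.34 × |183 °C − 23.9 °C| / 0.00159 = 2.76×10^6 W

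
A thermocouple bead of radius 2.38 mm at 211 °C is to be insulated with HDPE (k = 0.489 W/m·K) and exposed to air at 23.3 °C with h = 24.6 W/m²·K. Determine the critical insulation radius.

For a sphere, r_cr = 2k_ins/h = 2·0.489/24.6 = 0.0398 m = 3.98 cm

r_cr = 3.98 cm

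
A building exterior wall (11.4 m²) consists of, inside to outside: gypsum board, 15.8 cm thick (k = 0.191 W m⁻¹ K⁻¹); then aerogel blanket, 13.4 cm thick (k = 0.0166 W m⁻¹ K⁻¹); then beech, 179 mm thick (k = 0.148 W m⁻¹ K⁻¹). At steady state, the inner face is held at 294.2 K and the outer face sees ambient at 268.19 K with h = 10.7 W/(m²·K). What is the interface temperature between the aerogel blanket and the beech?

Resistance network (inner→outer):
  R_gypsum board = L/(kA) = 0.158/(0.191·11.4) = 0.07256 K/W
  R_aerogel blanket = L/(kA) = 0.134/(0.0166·11.4) = 0.7081 K/W
  R_beech = L/(kA) = 0.179/(0.148·11.4) = 0.1061 K/W
  R_conv,out = 1/(hA) = 1/(10.7·11.4) = 0.008198 K/W
ΣR = 0.07256 + 0.7081 + 0.1061 + 0.008198 = 0.8950 K/W
Q = ΔT/ΣR = (294.2 K − 268.19 K)/0.8950 = 29.06 W
From the inner boundary to the aerogel blanket/beech interface, ΣR_partial = 0.7807 K/W.
T_interface = T_in − Q·ΣR_partial = 294.2 K − (29.06)(0.7807) = 271.51 K

T = 271.51 K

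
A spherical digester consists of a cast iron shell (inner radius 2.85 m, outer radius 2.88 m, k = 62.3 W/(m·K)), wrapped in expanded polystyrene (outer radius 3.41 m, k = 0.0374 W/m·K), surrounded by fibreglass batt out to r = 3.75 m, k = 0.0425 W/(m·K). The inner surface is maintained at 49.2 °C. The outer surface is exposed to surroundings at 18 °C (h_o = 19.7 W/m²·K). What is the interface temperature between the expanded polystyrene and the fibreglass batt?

Resistance network (inner→outer):
  R_cast iron = (1/2.85 − 1/2.88)/(4πk) = 0.003655/(4π·62.3) = 4.669×10^-6 K/W
  R_expanded polystyrene = (1/2.88 − 1/3.41)/(4πk) = 0.05397/(4π·0.0374) = 0.1148 K/W
  R_fibreglass batt = (1/3.41 − 1/3.75)/(4πk) = 0.02659/(4π·0.0425) = 0.04978 K/W
  R_conv,out = 1/(4πr²h) = 1/(4π·3.75²·19.7) = 2.873×10^-4 K/W
ΣR = 4.669×10^-6 + 0.1148 + 0.04978 + 2.873×10^-4 = 0.1649 K/W
Q = ΔT/ΣR = (49.2 °C − 18 °C)/0.1649 = 189.2 W
From the inner boundary to the expanded polystyrene/fibreglass batt interface, ΣR_partial = 0.1148 K/W.
T_interface = T_in − Q·ΣR_partial = 49.2 °C − (189.2)(0.1148) = 27.5 °C

T = 27.5 °C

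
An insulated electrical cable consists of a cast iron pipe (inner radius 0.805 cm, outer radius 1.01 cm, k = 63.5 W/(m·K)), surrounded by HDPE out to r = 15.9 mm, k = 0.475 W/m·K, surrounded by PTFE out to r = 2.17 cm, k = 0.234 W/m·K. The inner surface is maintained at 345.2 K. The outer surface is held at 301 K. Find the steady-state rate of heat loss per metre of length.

Series thermal resistances, inner to outer:
  R'_cast iron = ln(0.0101/0.00805)/(2πk) = 0.2269/(2π·63.5) = 5.686×10^-4 m·K/W
  R'_HDPE = ln(0.0159/0.0101)/(2πk) = 0.4538/(2π·0.475) = 0.1520 m·K/W
  R'_PTFE = ln(0.0217/0.0159)/(2πk) = 0.3110/(2π·0.234) = 0.2115 m·K/W
ΣR = 5.686×10^-4 + 0.1520 + 0.2115 = 0.3641 m·K/W
Q' = ΔT/ΣR = (345.2 K − 301 K)/0.3641 = 121 W/m

Q' = 121 W/m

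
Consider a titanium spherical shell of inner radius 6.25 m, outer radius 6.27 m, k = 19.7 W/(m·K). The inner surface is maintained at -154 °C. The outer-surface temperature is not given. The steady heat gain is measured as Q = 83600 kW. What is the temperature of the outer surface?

Series resistances:
  R_titanium = (1/6.25 − 1/6.27)/(4πk) = 5.104×10^-4/(4π·19.7) = 2.062×10^-6 K/W
ΣR = 2.062×10^-6 K/W
ΔT = Q·ΣR = 8.36×10^7 × 2.062×10^-6 = 172.4 K
Heat flows inward, so T_out = T_in + ΔT = -154 + 172.4 = 18.4 °C

T_out = 18.4 °C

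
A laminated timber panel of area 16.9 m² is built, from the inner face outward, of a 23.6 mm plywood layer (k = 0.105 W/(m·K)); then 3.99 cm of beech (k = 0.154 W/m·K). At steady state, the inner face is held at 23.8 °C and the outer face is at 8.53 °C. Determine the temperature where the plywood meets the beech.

Treat each layer as a resistance in series:
  R_plywood = L/(kA) = 0.0236/(0.105·16.9) = 0.01330 K/W
  R_beech = L/(kA) = 0.0399/(0.154·16.9) = 0.01533 K/W
ΣR = 0.01330 + 0.01533 = 0.02863 K/W
Q = ΔT/ΣR = (23.8 °C − 8.53 °C)/0.02863 = 533.4 W
From the inner boundary to the plywood/beech interface, ΣR_partial = 0.01330 K/W.
T_interface = T_in − Q·ΣR_partial = 23.8 °C − (533.4)(0.01330) = 16.7 °C

T = 16.7 °C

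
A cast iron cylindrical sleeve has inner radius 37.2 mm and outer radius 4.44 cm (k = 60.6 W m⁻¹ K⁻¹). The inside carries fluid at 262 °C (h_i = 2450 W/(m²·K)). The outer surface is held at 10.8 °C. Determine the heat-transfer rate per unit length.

Q' = 1.14×10^5 W/m

Treat each layer as a resistance in series:
  R'_conv,in = 1/(2πr h) = 1/(2π·0.0372·2450) = 0.001746 m·K/W
  R'_cast iron = ln(0.0444/0.0372)/(2πk) = 0.1769/(2π·60.6) = 4.647×10^-4 m·K/W
ΣR = 0.001746 + 4.647×10^-4 = 0.002211 m·K/W
Q' = ΔT/ΣR = (262 °C − 10.8 °C)/0.002211 = 1.14×10^5 W/m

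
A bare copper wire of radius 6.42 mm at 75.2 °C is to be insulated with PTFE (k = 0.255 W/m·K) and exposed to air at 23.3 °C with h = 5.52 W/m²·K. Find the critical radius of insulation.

For a cylinder, r_cr = k_ins/h = 0.255/5.52 = 0.0462 m = 4.62 cm

r_cr = 4.62 cm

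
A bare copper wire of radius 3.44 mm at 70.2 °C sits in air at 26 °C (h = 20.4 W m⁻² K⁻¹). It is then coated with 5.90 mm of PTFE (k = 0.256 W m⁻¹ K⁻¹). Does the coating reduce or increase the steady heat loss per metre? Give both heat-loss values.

increases: 19.5 → 30.4 W/m

Critical radius for a cylinder: r_cr = k/h = 0.0125 m = 1.25 cm.
Outer radius after coating: r₂ = 0.00344 + 0.00590 = 0.00934 m.
Since r₁ < r_cr and r₂ ≤ r_cr, the coating moves toward the maximum at r_cr — heat loss rises.
Bare: R = 1/(2πr₁h) = 2.268 m·K/W; Q = 44.2/2.268 = 19.5 W/m.
Coated: R = R_cond + R_conv = 1.456 m·K/W; Q = 44.2/1.456 = 30.4 W/m.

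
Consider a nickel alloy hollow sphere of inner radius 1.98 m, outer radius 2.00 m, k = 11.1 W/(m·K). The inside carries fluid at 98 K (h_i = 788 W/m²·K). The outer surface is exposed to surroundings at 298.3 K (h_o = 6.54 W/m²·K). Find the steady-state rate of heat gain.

Series thermal resistances, inner to outer:
  R_conv,in = 1/(4πr²h) = 1/(4π·1.98²·788) = 2.576×10^-5 K/W
  R_nickel alloy = (1/1.98 − 1/2.00)/(4πk) = 0.005051/(4π·11.1) = 3.621×10^-5 K/W
  R_conv,out = 1/(4πr²h) = 1/(4π·2.00²·6.54) = 0.003042 K/W
ΣR = 2.576×10^-5 + 3.621×10^-5 + 0.003042 = 0.003104 K/W
Q = ΔT/ΣR = (98 K − 298.3 K)/0.003104 = -64500 W
(Negative Q ⇒ heat flows inward; heat gain = 64500 W.)

Q = 64500 W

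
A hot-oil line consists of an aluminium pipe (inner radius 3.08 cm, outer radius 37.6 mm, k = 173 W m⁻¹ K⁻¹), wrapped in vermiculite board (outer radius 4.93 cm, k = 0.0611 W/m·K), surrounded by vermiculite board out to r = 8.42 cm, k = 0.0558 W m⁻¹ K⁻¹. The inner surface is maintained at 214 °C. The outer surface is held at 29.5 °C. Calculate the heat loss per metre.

Q' = 82.6 W/m

Treat each layer as a resistance in series:
  R'_aluminium = ln(0.0376/0.0308)/(2πk) = 0.1995/(2π·173) = 1.835×10^-4 m·K/W
  R'_vermiculite board = ln(0.0493/0.0376)/(2πk) = 0.2709/(2π·0.0611) = 0.7057 m·K/W
  R'_vermiculite board = ln(0.0842/0.0493)/(2πk) = 0.5353/(2π·0.0558) = 1.527 m·K/W
ΣR = 1.835×10^-4 + 0.7057 + 1.527 = 2.233 m·K/W
Q' = ΔT/ΣR = (214 °C − 29.5 °C)/2.233 = 82.6 W/m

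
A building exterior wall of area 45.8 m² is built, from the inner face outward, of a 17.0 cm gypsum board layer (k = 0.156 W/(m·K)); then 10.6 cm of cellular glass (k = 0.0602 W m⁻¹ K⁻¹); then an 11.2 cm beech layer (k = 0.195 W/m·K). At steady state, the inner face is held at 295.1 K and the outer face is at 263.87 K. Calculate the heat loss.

Series thermal resistances, inner to outer:
  R_gypsum board = L/(kA) = 0.170/(0.156·45.8) = 0.02379 K/W
  R_cellular glass = L/(kA) = 0.106/(0.0602·45.8) = 0.03845 K/W
  R_beech = L/(kA) = 0.112/(0.195·45.8) = 0.01254 K/W
ΣR = 0.02379 + 0.03845 + 0.01254 = 0.07478 K/W
Q = ΔT/ΣR = (295.1 K − 263.87 K)/0.07478 = 418 W

Q = 418 W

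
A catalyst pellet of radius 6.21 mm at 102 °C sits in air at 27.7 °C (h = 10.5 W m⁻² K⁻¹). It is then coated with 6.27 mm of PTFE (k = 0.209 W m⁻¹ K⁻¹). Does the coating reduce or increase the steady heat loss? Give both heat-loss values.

Critical radius for a sphere: r_cr = 2k/h = 0.0398 m = 3.98 cm.
Outer radius after coating: r₂ = 0.00621 + 0.00627 = 0.01248 m.
Since r₁ < r_cr and r₂ ≤ r_cr, the coating moves toward the maximum at r_cr — heat loss rises.
Bare: R = 1/(4πr₁²h) = 196.5 K/W; Q = 74.3/196.5 = 0.378 W.
Coated: R = R_cond + R_conv = 79.46 K/W; Q = 74.3/79.46 = 0.935 W.

increases: 0.378 → 0.935 W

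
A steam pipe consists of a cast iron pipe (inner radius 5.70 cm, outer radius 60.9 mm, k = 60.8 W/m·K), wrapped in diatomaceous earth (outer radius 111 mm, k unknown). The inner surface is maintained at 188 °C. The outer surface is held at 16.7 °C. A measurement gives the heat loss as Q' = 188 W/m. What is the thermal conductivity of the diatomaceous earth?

ΣR = ΔT/Q' = |188 − 16.7|/188 = 0.9112 m·K/W
Known resistances:
  R'_cast iron = ln(0.0609/0.0570)/(2πk) = 0.06618/(2π·60.8) = 1.732×10^-4 m·K/W
R_diatomaceous earth = ΣR − ΣR_known = 0.9112 − 1.732×10^-4 = 0.9110 m·K/W
ln(r₂/r₁)/(2πk) = 0.9110 ⇒ k = 0.6003/(2π·0.9110) = 0.105 W/m·K

k = 0.105 W/m·K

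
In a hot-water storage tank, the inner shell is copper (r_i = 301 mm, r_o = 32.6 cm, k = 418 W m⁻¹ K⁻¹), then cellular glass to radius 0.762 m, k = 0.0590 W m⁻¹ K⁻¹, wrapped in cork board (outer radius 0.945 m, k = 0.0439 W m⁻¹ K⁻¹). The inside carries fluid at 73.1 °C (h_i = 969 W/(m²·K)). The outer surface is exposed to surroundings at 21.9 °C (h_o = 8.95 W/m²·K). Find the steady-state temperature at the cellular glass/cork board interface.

Series thermal resistances, inner to outer:
  R_conv,in = 1/(4πr²h) = 1/(4π·0.301²·969) = 9.064×10^-4 K/W
  R_copper = (1/0.301 − 1/0.326)/(4πk) = 0.2548/(4π·418) = 4.850×10^-5 K/W
  R_cellular glass = (1/0.326 − 1/0.762)/(4πk) = 1.755/(4π·0.0590) = 2.367 K/W
  R_cork board = (1/0.762 − 1/0.945)/(4πk) = 0.2541/(4π·0.0439) = 0.4607 K/W
  R_conv,out = 1/(4πr²h) = 1/(4π·0.945²·8.95) = 0.009956 K/W
ΣR = 9.064×10^-4 + 4.850×10^-5 + 2.367 + 0.4607 + 0.009956 = 2.839 K/W
Q = ΔT/ΣR = (73.1 °C − 21.9 °C)/2.839 = 18.03 W
From the inner boundary to the cellular glass/cork board interface, ΣR_partial = 2.368 K/W.
T_interface = T_in − Q·ΣR_partial = 73.1 °C − (18.03)(2.368) = 30.4 °C

T = 30.4 °C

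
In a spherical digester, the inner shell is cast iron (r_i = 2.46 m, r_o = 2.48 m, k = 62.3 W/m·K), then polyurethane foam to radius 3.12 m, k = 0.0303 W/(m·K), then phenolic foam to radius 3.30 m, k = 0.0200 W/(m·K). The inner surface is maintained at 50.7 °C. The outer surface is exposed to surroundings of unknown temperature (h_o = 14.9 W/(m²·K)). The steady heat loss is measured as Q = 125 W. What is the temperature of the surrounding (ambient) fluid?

T_out = 14.8 °C

Series resistances:
  R_cast iron = (1/2.46 − 1/2.48)/(4πk) = 0.003278/(4π·62.3) = 4.187×10^-6 K/W
  R_polyurethane foam = (1/2.48 − 1/3.12)/(4πk) = 0.08271/(4π·0.0303) = 0.2172 K/W
  R_phenolic foam = (1/3.12 − 1/3.30)/(4πk) = 0.01748/(4π·0.0200) = 0.06956 K/W
  R_conv,out = 1/(4πr²h) = 1/(4π·3.30²·14.9) = 4.904×10^-4 K/W
ΣR = 0.2873 K/W
ΔT = Q·ΣR = 125 × 0.2873 = 35.91 K
Heat flows outward, so T_out = T_in − ΔT = 50.7 − 35.91 = 14.8 °C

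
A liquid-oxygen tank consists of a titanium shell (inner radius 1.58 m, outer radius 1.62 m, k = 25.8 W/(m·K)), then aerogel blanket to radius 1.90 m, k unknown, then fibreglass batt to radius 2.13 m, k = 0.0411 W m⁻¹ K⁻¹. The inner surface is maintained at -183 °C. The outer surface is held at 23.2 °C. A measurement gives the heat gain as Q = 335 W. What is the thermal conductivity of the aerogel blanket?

ΣR = ΔT/Q = |-183 − 23.2|/335 = 0.6155 K/W
Known resistances:
  R_titanium = (1/1.58 − 1/1.62)/(4πk) = 0.01563/(4π·25.8) = 4.820×10^-5 K/W
  R_fibreglass batt = (1/1.90 − 1/2.13)/(4πk) = 0.05683/(4π·0.0411) = 0.1100 K/W
R_aerogel blanket = ΣR − ΣR_known = 0.6155 − 0.1100 = 0.5055 K/W
(1/r₁−1/r₂)/(4πk) = 0.5055 ⇒ k = 0.09097/(4π·0.5055) = 0.0143 W/m·K

k = 0.0143 W/m·K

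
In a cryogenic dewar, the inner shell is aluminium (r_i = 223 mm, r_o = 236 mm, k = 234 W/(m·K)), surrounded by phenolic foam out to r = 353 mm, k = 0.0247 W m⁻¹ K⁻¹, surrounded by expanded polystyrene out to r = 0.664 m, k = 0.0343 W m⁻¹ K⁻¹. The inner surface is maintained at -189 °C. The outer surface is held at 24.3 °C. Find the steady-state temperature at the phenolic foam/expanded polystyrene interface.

Series thermal resistances, inner to outer:
  R_aluminium = (1/0.223 − 1/0.236)/(4πk) = 0.2470/(4π·234) = 8.400×10^-5 K/W
  R_phenolic foam = (1/0.236 − 1/0.353)/(4πk) = 1.404/(4π·0.0247) = 4.525 K/W
  R_expanded polystyrene = (1/0.353 − 1/0.664)/(4πk) = 1.327/(4π·0.0343) = 3.078 K/W
ΣR = 8.400×10^-5 + 4.525 + 3.078 = 7.603 K/W
Q = ΔT/ΣR = (-189 °C − 24.3 °C)/7.603 = -28.05 W
From the inner boundary to the phenolic foam/expanded polystyrene interface, ΣR_partial = 4.525 K/W.
T_interface = T_in − Q·ΣR_partial = -189 °C − (-28.05)(4.525) = -62.1 °C

T = -62.1 °C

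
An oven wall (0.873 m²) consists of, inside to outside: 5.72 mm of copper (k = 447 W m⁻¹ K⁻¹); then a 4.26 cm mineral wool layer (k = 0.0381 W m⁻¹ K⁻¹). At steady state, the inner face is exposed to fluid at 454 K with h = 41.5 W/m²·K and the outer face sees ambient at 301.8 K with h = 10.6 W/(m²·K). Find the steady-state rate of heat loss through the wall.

Treat each layer as a resistance in series:
  R_conv,in = 1/(hA) = 1/(41.5·0.873) = 0.02760 K/W
  R_copper = L/(kA) = 0.00572/(447·0.873) = 1.466×10^-5 K/W
  R_mineral wool = L/(kA) = 0.0426/(0.0381·0.873) = 1.281 K/W
  R_conv,out = 1/(hA) = 1/(10.6·0.873) = 0.1081 K/W
ΣR = 0.02760 + 1.466×10^-5 + 1.281 + 0.1081 = 1.417 K/W
Q = ΔT/ΣR = (454 K − 301.8 K)/1.417 = 107 W

Q = 107 W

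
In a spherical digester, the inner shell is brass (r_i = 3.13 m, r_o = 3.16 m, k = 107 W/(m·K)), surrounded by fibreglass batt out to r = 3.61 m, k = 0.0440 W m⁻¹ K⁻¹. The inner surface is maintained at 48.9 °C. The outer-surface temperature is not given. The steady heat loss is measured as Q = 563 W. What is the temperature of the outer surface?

T_out = 8.73 °C

Series resistances:
  R_brass = (1/3.13 − 1/3.16)/(4πk) = 0.003033/(4π·107) = 2.256×10^-6 K/W
  R_fibreglass batt = (1/3.16 − 1/3.61)/(4πk) = 0.03945/(4π·0.0440) = 0.07134 K/W
ΣR = 0.07135 K/W
ΔT = Q·ΣR = 563 × 0.07135 = 40.17 K
Heat flows outward, so T_out = T_in − ΔT = 48.9 − 40.17 = 8.73 °C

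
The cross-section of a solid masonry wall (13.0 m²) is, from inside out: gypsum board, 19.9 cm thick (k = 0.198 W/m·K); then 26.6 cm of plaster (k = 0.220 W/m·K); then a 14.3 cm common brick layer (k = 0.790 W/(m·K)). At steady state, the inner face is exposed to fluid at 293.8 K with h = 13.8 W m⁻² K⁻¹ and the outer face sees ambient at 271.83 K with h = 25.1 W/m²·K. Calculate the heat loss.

Treat each layer as a resistance in series:
  R_conv,in = 1/(hA) = 1/(13.8·13.0) = 0.005574 K/W
  R_gypsum board = L/(kA) = 0.199/(0.198·13.0) = 0.07731 K/W
  R_plaster = L/(kA) = 0.266/(0.220·13.0) = 0.09301 K/W
  R_common brick = L/(kA) = 0.143/(0.790·13.0) = 0.01392 K/W
  R_conv,out = 1/(hA) = 1/(25.1·13.0) = 0.003065 K/W
ΣR = 0.005574 + 0.07731 + 0.09301 + 0.01392 + 0.003065 = 0.1929 K/W
Q = ΔT/ΣR = (293.8 K − 271.83 K)/0.1929 = 114 W

Q = 114 W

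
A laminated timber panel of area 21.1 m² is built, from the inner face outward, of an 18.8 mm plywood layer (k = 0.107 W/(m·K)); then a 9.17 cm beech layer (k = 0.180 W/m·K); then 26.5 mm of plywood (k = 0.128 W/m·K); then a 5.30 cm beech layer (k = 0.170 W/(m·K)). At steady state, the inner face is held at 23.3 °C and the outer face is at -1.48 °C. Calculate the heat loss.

Treat each layer as a resistance in series:
  R_plywood = L/(kA) = 0.0188/(0.107·21.1) = 0.008327 K/W
  R_beech = L/(kA) = 0.0917/(0.180·21.1) = 0.02414 K/W
  R_plywood = L/(kA) = 0.0265/(0.128·21.1) = 0.009812 K/W
  R_beech = L/(kA) = 0.0530/(0.170·21.1) = 0.01478 K/W
ΣR = 0.008327 + 0.02414 + 0.009812 + 0.01478 = 0.05706 K/W
Q = ΔT/ΣR = (23.3 °C − -1.48 °C)/0.05706 = 434 W

Q = 434 W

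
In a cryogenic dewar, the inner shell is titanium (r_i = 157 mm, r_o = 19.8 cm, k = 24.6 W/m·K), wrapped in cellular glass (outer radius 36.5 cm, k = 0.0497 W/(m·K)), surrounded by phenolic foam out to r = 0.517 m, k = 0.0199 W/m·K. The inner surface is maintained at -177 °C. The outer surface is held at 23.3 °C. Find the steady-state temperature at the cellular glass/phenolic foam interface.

T = -69.9 °C

Resistance network (inner→outer):
  R_titanium = (1/0.157 − 1/0.198)/(4πk) = 1.319/(4π·24.6) = 0.004267 K/W
  R_cellular glass = (1/0.198 − 1/0.365)/(4πk) = 2.311/(4π·0.0497) = 3.700 K/W
  R_phenolic foam = (1/0.365 − 1/0.517)/(4πk) = 0.8055/(4π·0.0199) = 3.221 K/W
ΣR = 0.004267 + 3.700 + 3.221 = 6.925 K/W
Q = ΔT/ΣR = (-177 °C − 23.3 °C)/6.925 = -28.92 W
From the inner boundary to the cellular glass/phenolic foam interface, ΣR_partial = 3.704 K/W.
T_interface = T_in − Q·ΣR_partial = -177 °C − (-28.92)(3.704) = -69.9 °C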